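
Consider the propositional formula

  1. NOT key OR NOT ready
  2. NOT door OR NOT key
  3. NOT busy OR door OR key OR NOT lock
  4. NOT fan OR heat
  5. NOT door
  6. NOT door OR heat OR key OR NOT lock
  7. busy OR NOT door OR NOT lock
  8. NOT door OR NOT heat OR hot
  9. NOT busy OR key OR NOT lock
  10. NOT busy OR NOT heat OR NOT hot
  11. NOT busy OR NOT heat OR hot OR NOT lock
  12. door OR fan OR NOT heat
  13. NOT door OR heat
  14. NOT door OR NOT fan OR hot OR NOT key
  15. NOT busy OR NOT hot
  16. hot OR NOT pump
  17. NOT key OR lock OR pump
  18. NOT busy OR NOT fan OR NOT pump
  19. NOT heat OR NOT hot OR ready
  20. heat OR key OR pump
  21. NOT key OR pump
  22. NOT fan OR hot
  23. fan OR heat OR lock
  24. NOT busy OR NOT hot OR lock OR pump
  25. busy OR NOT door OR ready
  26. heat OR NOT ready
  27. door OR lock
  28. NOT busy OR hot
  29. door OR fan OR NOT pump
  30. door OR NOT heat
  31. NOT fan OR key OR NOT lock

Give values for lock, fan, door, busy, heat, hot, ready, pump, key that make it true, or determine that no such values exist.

Unsatisfiable

Case door = True:
  Clause (NOT door) is falsified — contradiction.
Case door = False:
  (door OR lock) forces lock = True.
  (door OR NOT heat) forces heat = False.
  (NOT fan OR heat) forces fan = False.
  (heat OR NOT ready) forces ready = False.
  (door OR fan OR NOT pump) forces pump = False.
  (heat OR key OR pump) forces key = True.
  Clause (NOT key OR pump) is falsified — contradiction.
Both cases fail, so the formula is unsatisfiable.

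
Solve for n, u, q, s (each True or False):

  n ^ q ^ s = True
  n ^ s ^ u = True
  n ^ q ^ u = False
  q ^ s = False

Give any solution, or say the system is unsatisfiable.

Unsatisfiable

Adding constraints 2, 3, 4 mod 2: every variable appears an even number of times on the left, so the left side is 0.
But the right sides sum to 1 (mod 2). 0 ≠ 1 — the system is inconsistent.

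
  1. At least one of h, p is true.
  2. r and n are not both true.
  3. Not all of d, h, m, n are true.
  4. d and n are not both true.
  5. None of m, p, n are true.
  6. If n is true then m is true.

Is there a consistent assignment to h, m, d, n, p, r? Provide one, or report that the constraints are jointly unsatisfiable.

h = True, m = False, d = True, n = False, p = False, r = True

  (1) {h, p}: 1 true — at least one ✓
  (2) r=T, n=F — not both ✓
  (3) {d, h, m, n}: 2/4 true — not all ✓
  (4) d=T, n=F — not both ✓
  (5) {m, p, n}: 0 true — none ✓
  (6) n=F ⇒ m: vacuous ✓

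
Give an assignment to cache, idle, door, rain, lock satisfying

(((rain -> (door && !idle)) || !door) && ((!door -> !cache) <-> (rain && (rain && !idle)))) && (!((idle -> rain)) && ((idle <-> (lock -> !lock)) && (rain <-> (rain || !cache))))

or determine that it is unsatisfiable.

cache: True, idle: True, door: False, rain: False, lock: False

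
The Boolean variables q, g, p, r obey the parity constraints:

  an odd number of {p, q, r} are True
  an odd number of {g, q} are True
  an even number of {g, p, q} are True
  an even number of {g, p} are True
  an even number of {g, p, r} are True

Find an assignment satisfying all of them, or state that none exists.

q=F, g=T, p=T, r=F

{p, q, r}: 1 true → odd ✓
{g, q}: 1 true → odd ✓
{g, p, q}: 2 true → even ✓
{g, p}: 2 true → even ✓
{g, p, r}: 2 true → even ✓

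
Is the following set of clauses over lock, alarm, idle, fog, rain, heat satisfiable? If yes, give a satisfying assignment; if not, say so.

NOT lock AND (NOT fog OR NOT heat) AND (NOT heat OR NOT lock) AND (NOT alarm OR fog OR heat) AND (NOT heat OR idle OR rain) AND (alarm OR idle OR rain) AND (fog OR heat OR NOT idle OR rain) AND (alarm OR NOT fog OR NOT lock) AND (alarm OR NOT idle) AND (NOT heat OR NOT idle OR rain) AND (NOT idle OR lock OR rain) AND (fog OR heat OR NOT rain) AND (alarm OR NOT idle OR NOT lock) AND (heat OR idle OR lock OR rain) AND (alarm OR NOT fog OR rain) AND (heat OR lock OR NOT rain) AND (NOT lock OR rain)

lock = False, alarm = True, idle = True, fog = False, rain = True, heat = True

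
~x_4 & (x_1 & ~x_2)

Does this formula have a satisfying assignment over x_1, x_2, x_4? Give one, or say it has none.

x_1: True; x_2: False; x_4: False

  ~x_4 = True
  x_1 & ~x_2 = True
    ~x_2 = True
Both conjuncts True, so the formula holds.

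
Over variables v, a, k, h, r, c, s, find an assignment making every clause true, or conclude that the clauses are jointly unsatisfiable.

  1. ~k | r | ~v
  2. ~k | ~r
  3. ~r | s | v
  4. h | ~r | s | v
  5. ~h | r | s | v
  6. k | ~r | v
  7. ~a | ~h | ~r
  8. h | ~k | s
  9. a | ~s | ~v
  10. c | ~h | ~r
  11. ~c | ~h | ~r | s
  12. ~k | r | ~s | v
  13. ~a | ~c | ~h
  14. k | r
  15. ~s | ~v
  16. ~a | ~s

Set v = True.
  then (~s | ~v) forces s = False.
Set a = True.
Try k = True:
  (~k | r | ~v) forces r = True.
  clause (~k | ~r) is falsified — backtrack.
So k = False.
  then (k | r) forces r = True.
  then (~a | ~h | ~r) forces h = False.
Set c = True.
All clauses satisfied.

v=T, a=T, k=F, h=F, r=T, c=T, s=F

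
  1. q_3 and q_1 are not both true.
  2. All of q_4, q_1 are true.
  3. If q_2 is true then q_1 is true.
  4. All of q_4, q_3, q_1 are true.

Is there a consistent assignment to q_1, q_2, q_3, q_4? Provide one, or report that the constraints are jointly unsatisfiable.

Case q_1 = True:
  (1) with q_1=T forces q_3 = False.
  Constraint (4) is violated (q_3=F) — contradiction.
Case q_1 = False:
  Constraint (2) is violated (q_1=F) — contradiction.
Both cases fail — unsatisfiable.

The formula is unsatisfiable.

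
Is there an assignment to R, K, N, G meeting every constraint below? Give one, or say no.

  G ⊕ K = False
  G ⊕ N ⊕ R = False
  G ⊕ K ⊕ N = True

R: True, K: False, N: True, G: False

G ⊕ K = F ⊕ F = False ✓
G ⊕ N ⊕ R = F ⊕ T ⊕ T = False ✓
G ⊕ K ⊕ N = F ⊕ F ⊕ T = True ✓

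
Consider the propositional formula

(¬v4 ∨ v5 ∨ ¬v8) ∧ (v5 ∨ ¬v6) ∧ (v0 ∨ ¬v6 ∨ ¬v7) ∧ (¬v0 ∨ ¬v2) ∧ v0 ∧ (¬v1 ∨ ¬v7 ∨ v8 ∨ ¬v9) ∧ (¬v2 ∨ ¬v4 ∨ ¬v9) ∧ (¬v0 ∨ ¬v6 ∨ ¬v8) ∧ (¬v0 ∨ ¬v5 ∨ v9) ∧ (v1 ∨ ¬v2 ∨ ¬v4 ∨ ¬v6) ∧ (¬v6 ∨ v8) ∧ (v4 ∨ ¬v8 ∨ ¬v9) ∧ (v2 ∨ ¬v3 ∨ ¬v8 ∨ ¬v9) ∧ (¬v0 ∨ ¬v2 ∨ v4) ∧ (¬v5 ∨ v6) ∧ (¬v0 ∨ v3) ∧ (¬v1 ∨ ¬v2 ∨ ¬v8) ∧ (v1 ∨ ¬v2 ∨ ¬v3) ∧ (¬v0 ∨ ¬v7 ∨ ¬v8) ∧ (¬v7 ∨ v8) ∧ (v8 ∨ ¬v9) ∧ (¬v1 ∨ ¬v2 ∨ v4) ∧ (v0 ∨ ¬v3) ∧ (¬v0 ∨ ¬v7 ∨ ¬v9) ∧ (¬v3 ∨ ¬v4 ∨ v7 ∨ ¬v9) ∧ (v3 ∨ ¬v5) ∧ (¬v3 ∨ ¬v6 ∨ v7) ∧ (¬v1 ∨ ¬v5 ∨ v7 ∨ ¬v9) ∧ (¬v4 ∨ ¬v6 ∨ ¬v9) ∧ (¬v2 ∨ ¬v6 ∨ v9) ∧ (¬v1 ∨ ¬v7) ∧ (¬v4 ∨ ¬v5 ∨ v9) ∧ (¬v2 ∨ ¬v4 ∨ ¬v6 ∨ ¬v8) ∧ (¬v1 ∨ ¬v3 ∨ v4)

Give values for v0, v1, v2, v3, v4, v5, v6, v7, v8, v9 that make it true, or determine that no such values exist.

v0=T, v1=F, v2=F, v3=T, v4=T, v5=F, v6=F, v7=F, v8=F, v9=F

Unit clause (v0) forces v0 = True.
In (¬v0 ∨ v3) only v3 is left, so v3 = True.
In (¬v0 ∨ ¬v2) only ¬v2 is left, so v2 = False.
Set v1 = False.
Set v4 = True.
Try v5 = True:
  (¬v0 ∨ ¬v5 ∨ v9) forces v9 = True.
  (v2 ∨ ¬v3 ∨ ¬v8 ∨ ¬v9) forces v8 = False.
  clause (v8 ∨ ¬v9) is falsified — backtrack.
So v5 = False.
  then (¬v4 ∨ v5 ∨ ¬v8) forces v8 = False.
  then (v5 ∨ ¬v6) forces v6 = False.
  then (¬v7 ∨ v8) forces v7 = False.
  then (v8 ∨ ¬v9) forces v9 = False.
All clauses satisfied.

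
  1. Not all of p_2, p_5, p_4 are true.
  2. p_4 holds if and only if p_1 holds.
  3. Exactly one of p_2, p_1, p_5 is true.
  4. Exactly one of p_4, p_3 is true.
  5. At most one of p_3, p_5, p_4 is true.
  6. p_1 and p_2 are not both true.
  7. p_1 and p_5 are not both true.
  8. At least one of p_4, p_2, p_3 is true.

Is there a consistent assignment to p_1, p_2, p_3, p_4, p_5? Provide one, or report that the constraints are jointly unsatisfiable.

p_1 = True; p_2 = False; p_3 = False; p_4 = True; p_5 = False

  (1) {p_2, p_5, p_4}: 1/3 true — not all ✓
  (2) p_4=T, p_1=T — same ✓
  (3) {p_2, p_1, p_5}: 1 true — exactly one ✓
  (4) {p_4, p_3}: 1 true — exactly one ✓
  (5) {p_3, p_5, p_4}: 1 true — at most one ✓
  (6) p_1=T, p_2=F — not both ✓
  (7) p_1=T, p_5=F — not both ✓
  (8) {p_4, p_2, p_3}: 1 true — at least one ✓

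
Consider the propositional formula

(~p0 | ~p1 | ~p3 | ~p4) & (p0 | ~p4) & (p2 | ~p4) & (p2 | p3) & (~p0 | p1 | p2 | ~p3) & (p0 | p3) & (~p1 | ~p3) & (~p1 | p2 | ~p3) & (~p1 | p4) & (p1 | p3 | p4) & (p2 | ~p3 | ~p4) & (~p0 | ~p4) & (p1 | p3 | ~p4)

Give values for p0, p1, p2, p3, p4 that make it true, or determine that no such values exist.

p0=F, p1=F, p2=F, p3=T, p4=F

Set p0 = False.
  then (p0 | ~p4) forces p4 = False.
  then (p0 | p3) forces p3 = True.
  then (~p1 | ~p3) forces p1 = False.
Set p2 = False.
All clauses satisfied.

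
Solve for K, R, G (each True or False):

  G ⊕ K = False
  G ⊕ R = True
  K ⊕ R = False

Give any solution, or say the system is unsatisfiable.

Adding constraints 1, 2, 3 mod 2: every variable appears an even number of times on the left, so the left side is 0.
But the right sides sum to 1 (mod 2). 0 ≠ 1 — the system is inconsistent.

Unsatisfiable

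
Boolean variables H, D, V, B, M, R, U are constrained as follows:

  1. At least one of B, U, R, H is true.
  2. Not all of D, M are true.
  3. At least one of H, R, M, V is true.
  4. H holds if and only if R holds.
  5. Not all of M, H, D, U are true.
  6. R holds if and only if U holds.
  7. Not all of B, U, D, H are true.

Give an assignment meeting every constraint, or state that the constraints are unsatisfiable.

H: True; D: False; V: False; B: False; M: True; R: True; U: True

  (1) {B, U, R, H}: 3 true — at least one ✓
  (2) {D, M}: 1/2 true — not all ✓
  (3) {H, R, M, V}: 3 true — at least one ✓
  (4) H=T, R=T — same ✓
  (5) {M, H, D, U}: 3/4 true — not all ✓
  (6) R=T, U=T — same ✓
  (7) {B, U, D, H}: 2/4 true — not all ✓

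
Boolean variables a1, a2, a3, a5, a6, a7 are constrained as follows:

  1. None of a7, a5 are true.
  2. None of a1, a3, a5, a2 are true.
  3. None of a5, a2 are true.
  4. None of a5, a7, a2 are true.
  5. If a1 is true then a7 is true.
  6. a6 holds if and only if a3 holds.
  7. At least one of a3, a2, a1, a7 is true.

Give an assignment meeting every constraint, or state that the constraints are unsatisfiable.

Unsatisfiable — no assignment works.

Case a1 = True:
  Constraint (2) is violated (a1=T) — contradiction.
Case a1 = False:
  (1) forces a7 = False.
  (1) forces a5 = False.
  (2) forces a3 = False.
  (2) forces a2 = False.
  Constraint (7) is violated (a3=F, a2=F, a1=F, a7=F) — contradiction.
Both cases fail — unsatisfiable.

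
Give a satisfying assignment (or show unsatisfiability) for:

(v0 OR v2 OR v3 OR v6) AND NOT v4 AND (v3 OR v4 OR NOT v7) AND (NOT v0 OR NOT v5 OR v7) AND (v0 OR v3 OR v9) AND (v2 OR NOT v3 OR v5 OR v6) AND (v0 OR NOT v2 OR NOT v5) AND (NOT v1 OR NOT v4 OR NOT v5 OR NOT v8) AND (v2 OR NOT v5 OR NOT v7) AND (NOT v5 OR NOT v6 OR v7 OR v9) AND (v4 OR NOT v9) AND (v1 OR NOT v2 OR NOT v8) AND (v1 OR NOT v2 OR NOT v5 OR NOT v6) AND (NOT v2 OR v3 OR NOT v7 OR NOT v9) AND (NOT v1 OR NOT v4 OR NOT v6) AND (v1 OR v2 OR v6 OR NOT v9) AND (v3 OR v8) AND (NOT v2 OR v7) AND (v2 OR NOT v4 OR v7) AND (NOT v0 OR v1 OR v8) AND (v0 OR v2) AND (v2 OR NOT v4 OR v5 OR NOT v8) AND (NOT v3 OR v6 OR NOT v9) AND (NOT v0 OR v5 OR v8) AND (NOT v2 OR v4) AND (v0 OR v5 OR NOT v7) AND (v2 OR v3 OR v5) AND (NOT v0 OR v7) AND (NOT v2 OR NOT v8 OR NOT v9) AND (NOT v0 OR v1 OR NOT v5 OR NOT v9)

v0=T, v1=T, v2=F, v3=T, v4=F, v5=F, v6=T, v7=T, v8=T, v9=F

Unit clause (NOT v4) forces v4 = False.
In (v4 OR NOT v9) only NOT v9 is left, so v9 = False.
In (NOT v2 OR v4) only NOT v2 is left, so v2 = False.
In (v0 OR v2) only v0 is left, so v0 = True.
In (NOT v0 OR v7) only v7 is left, so v7 = True.
In (v3 OR v4 OR NOT v7) only v3 is left, so v3 = True.
In (v2 OR NOT v5 OR NOT v7) only NOT v5 is left, so v5 = False.
In (NOT v0 OR v5 OR v8) only v8 is left, so v8 = True.
In (v2 OR NOT v3 OR v5 OR v6) only v6 is left, so v6 = True.
Set v1 = True.
All clauses satisfied.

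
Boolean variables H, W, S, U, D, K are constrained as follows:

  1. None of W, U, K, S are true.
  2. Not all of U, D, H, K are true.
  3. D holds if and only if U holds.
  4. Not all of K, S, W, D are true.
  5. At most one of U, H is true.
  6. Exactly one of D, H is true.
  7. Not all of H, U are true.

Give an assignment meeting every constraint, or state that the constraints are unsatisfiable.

H=T, W=F, S=F, U=F, D=F, K=F

  (1) {W, U, K, S}: 0 true — none ✓
  (2) {U, D, H, K}: 1/4 true — not all ✓
  (3) D=F, U=F — same ✓
  (4) {K, S, W, D}: 0/4 true — not all ✓
  (5) {U, H}: 1 true — at most one ✓
  (6) {D, H}: 1 true — exactly one ✓
  (7) {H, U}: 1/2 true — not all ✓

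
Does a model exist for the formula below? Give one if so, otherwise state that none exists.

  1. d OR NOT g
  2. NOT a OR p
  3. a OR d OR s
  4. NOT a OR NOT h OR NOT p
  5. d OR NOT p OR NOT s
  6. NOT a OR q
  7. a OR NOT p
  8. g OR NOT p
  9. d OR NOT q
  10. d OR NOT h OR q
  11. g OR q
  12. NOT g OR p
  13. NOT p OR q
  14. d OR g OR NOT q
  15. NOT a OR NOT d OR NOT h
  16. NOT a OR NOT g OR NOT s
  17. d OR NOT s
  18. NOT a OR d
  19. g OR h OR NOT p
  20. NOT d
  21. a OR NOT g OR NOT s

Unsatisfiable

Case s = True:
  (d OR NOT s) forces d = True.
  Clause (NOT d) is falsified — contradiction.
Case s = False:
  (NOT d) forces d = False.
  (d OR NOT g) forces g = False.
  (a OR d OR s) forces a = True.
  Clause (NOT a OR d) is falsified — contradiction.
Both cases fail, so the formula is unsatisfiable.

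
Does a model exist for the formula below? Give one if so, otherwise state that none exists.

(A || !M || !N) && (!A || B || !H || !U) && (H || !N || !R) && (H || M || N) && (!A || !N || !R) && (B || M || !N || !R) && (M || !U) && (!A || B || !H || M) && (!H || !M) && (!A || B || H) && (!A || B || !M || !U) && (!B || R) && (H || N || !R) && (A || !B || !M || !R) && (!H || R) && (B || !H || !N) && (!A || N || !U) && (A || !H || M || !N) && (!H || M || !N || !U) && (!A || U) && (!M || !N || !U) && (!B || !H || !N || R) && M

M: True, H: False, A: False, U: True, R: False, N: False, B: False

Unit clause (M) forces M = True.
In (!H || !M) only !H is left, so H = False.
Try A = True:
  (!A || B || H) forces B = True.
  (!B || R) forces R = True.
  (H || !N || !R) forces N = False.
  clause (H || N || !R) is falsified — backtrack.
So A = False.
  then (A || !M || !N) forces N = False.
  then (H || N || !R) forces R = False.
  then (!B || R) forces B = False.
Set U = True.
All clauses satisfied.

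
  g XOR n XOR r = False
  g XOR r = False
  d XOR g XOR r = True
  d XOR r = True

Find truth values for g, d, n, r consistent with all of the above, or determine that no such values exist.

g=F, d=T, n=F, r=F

g XOR n XOR r = F XOR F XOR F = False ✓
g XOR r = F XOR F = False ✓
d XOR g XOR r = T XOR F XOR F = True ✓
d XOR r = T XOR F = True ✓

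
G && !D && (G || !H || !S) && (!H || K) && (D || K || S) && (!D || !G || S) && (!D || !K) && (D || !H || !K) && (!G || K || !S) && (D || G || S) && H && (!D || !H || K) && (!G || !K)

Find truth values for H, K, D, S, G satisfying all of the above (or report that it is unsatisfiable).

Unsatisfiable

Case H = True:
  (G) forces G = True.
  (!D) forces D = False.
  (!H || K) forces K = True.
  Clause (D || !H || !K) is falsified — contradiction.
Case H = False:
  Clause (H) is falsified — contradiction.
Both cases fail, so the formula is unsatisfiable.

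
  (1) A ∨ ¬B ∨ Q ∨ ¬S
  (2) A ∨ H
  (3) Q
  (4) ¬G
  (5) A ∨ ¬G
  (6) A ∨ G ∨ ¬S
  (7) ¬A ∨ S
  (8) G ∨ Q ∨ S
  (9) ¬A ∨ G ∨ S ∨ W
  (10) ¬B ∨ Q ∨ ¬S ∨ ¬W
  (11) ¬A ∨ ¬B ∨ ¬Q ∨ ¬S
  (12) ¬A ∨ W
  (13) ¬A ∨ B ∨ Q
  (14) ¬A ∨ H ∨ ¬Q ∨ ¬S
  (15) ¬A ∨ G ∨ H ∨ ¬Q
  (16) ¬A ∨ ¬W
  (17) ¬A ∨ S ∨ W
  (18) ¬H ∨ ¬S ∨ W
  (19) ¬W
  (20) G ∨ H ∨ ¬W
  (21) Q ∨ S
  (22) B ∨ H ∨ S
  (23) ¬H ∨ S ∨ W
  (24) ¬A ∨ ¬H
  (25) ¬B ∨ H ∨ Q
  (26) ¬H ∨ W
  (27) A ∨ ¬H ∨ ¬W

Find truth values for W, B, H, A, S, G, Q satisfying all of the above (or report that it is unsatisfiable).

Unsatisfiable

Case W = True:
  Clause (¬W) is falsified — contradiction.
Case W = False:
  (Q) forces Q = True.
  (¬G) forces G = False.
  (¬A ∨ W) forces A = False.
  (A ∨ H) forces H = True.
  Clause (¬H ∨ W) is falsified — contradiction.
Both cases fail, so the formula is unsatisfiable.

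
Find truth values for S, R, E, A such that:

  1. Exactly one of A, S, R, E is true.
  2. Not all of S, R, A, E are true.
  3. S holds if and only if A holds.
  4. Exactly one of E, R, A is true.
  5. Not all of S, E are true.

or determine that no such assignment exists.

S = False, R = True, E = False, A = False

  (1) {A, S, R, E}: 1 true — exactly one ✓
  (2) {S, R, A, E}: 1/4 true — not all ✓
  (3) S=F, A=F — same ✓
  (4) {E, R, A}: 1 true — exactly one ✓
  (5) {S, E}: 0/2 true — not all ✓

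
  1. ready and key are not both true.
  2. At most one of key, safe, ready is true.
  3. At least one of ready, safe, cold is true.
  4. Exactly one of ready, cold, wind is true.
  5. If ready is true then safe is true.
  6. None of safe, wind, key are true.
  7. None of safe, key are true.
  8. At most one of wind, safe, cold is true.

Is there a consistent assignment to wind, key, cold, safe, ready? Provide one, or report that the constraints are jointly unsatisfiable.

wind=F, key=F, cold=T, safe=F, ready=F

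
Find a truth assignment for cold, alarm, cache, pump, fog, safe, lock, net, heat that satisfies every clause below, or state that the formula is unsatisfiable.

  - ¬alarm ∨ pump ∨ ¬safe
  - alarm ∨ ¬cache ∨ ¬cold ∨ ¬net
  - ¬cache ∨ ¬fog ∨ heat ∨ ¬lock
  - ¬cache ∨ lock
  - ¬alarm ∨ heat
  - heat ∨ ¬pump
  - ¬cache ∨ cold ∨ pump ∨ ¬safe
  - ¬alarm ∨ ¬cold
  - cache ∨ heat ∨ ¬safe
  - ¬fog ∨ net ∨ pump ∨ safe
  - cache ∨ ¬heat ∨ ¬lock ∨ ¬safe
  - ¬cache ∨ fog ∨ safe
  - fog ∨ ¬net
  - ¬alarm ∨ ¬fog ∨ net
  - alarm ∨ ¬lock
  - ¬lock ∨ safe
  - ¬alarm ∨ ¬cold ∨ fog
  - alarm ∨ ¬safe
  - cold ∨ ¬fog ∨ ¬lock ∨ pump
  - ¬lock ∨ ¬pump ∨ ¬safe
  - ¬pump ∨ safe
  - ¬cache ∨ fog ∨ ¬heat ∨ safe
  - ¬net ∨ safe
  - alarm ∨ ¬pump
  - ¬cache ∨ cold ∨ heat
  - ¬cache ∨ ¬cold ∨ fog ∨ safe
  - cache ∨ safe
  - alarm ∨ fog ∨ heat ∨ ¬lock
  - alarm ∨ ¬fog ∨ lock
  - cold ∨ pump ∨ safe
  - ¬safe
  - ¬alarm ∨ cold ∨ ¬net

UNSATISFIABLE

Case safe = True:
  Clause (¬safe) is falsified — contradiction.
Case safe = False:
  (¬lock ∨ safe) forces lock = False.
  (¬cache ∨ lock) forces cache = False.
  Clause (cache ∨ safe) is falsified — contradiction.
Both cases fail, so the formula is unsatisfiable.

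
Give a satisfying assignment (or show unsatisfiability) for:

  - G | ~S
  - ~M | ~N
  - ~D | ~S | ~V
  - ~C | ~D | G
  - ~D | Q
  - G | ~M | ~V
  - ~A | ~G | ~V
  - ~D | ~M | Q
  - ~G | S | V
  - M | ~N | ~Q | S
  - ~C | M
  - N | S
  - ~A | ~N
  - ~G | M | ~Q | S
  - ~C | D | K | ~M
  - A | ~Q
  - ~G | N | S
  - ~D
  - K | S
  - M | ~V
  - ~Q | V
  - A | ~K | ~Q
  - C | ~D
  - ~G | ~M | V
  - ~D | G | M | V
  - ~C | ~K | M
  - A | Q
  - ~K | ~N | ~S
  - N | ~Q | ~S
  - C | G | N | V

Unit clause (~D) forces D = False.
Set K = False.
  then (K | S) forces S = True.
  then (G | ~S) forces G = True.
Set M = False.
  then (~C | M) forces C = False.
  then (M | ~V) forces V = False.
  then (~Q | V) forces Q = False.
  then (A | Q) forces A = True.
  then (~A | ~N) forces N = False.
All clauses satisfied.

K=F, M=F, V=F, S=T, A=T, D=F, C=F, N=F, Q=F, G=T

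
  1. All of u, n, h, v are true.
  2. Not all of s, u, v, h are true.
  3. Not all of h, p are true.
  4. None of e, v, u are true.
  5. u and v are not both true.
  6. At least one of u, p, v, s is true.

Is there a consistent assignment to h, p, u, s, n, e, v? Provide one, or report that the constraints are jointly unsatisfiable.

Unsatisfiable — no assignment works.

Case u = True:
  Constraint (4) is violated (u=T) — contradiction.
Case u = False:
  Constraint (1) is violated (u=F) — contradiction.
Both cases fail — unsatisfiable.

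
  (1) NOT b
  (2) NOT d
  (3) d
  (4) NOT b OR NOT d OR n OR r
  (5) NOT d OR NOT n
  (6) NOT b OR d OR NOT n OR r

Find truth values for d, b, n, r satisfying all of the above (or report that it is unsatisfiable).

No satisfying assignment exists.

Case d = True:
  Clause (NOT d) is falsified — contradiction.
Case d = False:
  Clause (d) is falsified — contradiction.
Both cases fail, so the formula is unsatisfiable.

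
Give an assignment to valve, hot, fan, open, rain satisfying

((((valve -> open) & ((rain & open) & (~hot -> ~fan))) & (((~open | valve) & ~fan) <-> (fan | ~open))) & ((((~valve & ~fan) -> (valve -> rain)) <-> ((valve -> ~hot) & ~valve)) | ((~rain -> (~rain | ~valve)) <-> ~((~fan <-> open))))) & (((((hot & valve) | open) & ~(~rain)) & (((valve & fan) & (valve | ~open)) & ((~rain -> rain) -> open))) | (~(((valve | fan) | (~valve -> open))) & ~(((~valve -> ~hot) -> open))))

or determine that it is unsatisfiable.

Case open = True: the formula simplifies to (((rain & (~hot -> ~fan)) & ((valve & ~fan) <-> fan)) & ((((~valve & ~fan) -> (valve -> rain)) <-> ((valve -> ~hot) & ~valve)) | ((~rain -> (~rain | ~valve)) <-> ~(~fan)))) & (~(~rain) & ((valve & fan) & valve)).
  fan = True: the conjunct (valve & ~fan) <-> fan becomes (valve & False) <-> True = False.
  fan = False: the conjunct fan is False.
Case open = False: the conjunct open is False.
Both cases fail — unsatisfiable.

No satisfying assignment exists.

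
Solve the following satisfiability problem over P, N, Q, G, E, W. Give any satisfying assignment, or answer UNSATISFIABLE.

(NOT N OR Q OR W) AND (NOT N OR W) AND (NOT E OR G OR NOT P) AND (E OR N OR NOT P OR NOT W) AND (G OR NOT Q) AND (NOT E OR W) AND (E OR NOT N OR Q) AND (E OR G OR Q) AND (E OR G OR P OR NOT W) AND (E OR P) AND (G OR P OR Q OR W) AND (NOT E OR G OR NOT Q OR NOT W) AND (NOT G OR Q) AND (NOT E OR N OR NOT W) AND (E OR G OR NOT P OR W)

P=T; N=T; Q=T; G=T; E=T; W=T

Set P = True.
Set N = True.
  then (NOT N OR W) forces W = True.
Try Q = False:
  (E OR NOT N OR Q) forces E = True.
  (NOT E OR G OR NOT P) forces G = True.
  clause (NOT G OR Q) is falsified — backtrack.
So Q = True.
  then (G OR NOT Q) forces G = True.
Set E = True.
All clauses satisfied.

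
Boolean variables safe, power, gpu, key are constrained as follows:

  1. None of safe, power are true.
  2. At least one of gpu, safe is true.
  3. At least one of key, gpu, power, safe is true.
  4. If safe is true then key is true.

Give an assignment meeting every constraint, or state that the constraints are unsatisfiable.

safe=F, power=F, gpu=T, key=T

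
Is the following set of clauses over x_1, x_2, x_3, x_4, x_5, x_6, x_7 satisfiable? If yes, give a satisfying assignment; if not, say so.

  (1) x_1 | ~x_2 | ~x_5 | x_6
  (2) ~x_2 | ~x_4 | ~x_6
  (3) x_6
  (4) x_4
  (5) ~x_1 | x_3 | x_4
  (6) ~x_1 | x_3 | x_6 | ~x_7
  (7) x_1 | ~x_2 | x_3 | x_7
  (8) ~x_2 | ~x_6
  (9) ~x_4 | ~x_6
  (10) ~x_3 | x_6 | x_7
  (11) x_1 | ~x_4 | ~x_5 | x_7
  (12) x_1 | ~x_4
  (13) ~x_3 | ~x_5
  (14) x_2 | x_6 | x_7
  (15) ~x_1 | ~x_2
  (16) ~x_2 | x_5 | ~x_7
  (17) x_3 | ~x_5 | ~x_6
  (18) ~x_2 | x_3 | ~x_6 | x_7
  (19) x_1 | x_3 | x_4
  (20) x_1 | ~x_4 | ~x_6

Case x_4 = True:
  (x_6) forces x_6 = True.
  Clause (~x_4 | ~x_6) is falsified — contradiction.
Case x_4 = False:
  Clause (x_4) is falsified — contradiction.
Both cases fail, so the formula is unsatisfiable.

Unsatisfiable — no assignment works.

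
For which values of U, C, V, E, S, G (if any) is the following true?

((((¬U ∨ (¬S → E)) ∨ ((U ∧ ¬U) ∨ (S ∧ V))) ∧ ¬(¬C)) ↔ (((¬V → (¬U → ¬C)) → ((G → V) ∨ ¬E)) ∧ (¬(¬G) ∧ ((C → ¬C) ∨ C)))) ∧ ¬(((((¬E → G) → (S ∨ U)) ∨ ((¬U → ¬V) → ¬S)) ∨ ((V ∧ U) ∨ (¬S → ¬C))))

Unsatisfiable

The conjunct ¬(((((¬E → G) → (S ∨ U)) ∨ ((¬U → ¬V) → ¬S)) ∨ ((V ∧ U) ∨ (¬S → ¬C)))) is unsatisfiable on its own:
  S = True: this becomes ¬((True ∨ True)) = False.
  S = False: this becomes ¬((True ∨ ((V ∧ U) ∨ ¬C))) = False.
So the whole conjunction is unsatisfiable.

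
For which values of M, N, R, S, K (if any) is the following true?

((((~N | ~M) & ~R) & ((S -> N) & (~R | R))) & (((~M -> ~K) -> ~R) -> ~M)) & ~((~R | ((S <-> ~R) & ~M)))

Case R = True: the conjunct ~R is False.
Case R = False: the conjunct ~((~R | ((S <-> ~R) & ~M))) becomes ~((True | (S & ~M))) = False.
Both cases fail — unsatisfiable.

Unsatisfiable — no assignment works.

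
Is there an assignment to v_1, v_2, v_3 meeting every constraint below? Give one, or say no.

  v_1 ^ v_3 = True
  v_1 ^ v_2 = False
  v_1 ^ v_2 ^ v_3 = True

v_1=F, v_2=F, v_3=T

v_1 ^ v_3 = F ^ T = True ✓
v_1 ^ v_2 = F ^ F = False ✓
v_1 ^ v_2 ^ v_3 = F ^ F ^ T = True ✓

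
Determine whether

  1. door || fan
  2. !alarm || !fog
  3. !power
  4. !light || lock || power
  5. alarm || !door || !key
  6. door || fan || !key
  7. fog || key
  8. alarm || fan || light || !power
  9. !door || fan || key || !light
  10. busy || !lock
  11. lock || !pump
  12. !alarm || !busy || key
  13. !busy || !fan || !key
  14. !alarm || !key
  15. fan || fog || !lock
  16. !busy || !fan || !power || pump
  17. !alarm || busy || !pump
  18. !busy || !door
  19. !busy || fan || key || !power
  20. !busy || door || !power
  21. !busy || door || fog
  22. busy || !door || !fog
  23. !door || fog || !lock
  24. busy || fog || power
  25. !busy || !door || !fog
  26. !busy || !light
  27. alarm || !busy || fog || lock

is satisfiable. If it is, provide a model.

alarm = False; power = False; lock = True; key = False; fog = True; light = False; fan = True; door = False; busy = True; pump = True

Unit clause (!power) forces power = False.
Try alarm = True:
  (!alarm || !fog) forces fog = False.
  (fog || key) forces key = True.
  clause (!alarm || !key) is falsified — backtrack.
So alarm = False.
Set lock = True.
  then (busy || !lock) forces busy = True.
  then (!busy || !door) forces door = False.
  then (!busy || door || fog) forces fog = True.
  then (!busy || !light) forces light = False.
  then (door || fan) forces fan = True.
  then (!busy || !fan || !key) forces key = False.
Set pump = True.
All clauses satisfied.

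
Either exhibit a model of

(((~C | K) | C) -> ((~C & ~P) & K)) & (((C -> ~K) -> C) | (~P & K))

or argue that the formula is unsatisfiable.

C = False; P = False; K = True

  ((~C | K) | C) -> ((~C & ~P) & K) = True
    (~C | K) | C = True
      ~C | K = True
        ~C = True
    (~C & ~P) & K = True
      ~C & ~P = True
        ~C = True
        ~P = True
  ((C -> ~K) -> C) | (~P & K) = True
    (C -> ~K) -> C = False
      C -> ~K = True
        ~K = False
    ~P & K = True
      ~P = True
Both conjuncts True, so the formula holds.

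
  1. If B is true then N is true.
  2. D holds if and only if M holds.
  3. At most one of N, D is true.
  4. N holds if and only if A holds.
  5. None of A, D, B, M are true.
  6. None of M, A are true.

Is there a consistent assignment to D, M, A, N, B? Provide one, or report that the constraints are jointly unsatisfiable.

D=F; M=F; A=F; N=F; B=F

  (1) B=F ⇒ N: vacuous ✓
  (2) D=F, M=F — same ✓
  (3) {N, D}: 0 true — at most one ✓
  (4) N=F, A=F — same ✓
  (5) {A, D, B, M}: 0 true — none ✓
  (6) {M, A}: 0 true — none ✓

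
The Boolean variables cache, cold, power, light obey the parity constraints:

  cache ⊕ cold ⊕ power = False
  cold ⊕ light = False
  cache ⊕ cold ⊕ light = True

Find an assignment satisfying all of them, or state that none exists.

cache=T, cold=T, power=F, light=T

cache ⊕ cold ⊕ power = T ⊕ T ⊕ F = False ✓
cold ⊕ light = T ⊕ T = False ✓
cache ⊕ cold ⊕ light = T ⊕ T ⊕ T = True ✓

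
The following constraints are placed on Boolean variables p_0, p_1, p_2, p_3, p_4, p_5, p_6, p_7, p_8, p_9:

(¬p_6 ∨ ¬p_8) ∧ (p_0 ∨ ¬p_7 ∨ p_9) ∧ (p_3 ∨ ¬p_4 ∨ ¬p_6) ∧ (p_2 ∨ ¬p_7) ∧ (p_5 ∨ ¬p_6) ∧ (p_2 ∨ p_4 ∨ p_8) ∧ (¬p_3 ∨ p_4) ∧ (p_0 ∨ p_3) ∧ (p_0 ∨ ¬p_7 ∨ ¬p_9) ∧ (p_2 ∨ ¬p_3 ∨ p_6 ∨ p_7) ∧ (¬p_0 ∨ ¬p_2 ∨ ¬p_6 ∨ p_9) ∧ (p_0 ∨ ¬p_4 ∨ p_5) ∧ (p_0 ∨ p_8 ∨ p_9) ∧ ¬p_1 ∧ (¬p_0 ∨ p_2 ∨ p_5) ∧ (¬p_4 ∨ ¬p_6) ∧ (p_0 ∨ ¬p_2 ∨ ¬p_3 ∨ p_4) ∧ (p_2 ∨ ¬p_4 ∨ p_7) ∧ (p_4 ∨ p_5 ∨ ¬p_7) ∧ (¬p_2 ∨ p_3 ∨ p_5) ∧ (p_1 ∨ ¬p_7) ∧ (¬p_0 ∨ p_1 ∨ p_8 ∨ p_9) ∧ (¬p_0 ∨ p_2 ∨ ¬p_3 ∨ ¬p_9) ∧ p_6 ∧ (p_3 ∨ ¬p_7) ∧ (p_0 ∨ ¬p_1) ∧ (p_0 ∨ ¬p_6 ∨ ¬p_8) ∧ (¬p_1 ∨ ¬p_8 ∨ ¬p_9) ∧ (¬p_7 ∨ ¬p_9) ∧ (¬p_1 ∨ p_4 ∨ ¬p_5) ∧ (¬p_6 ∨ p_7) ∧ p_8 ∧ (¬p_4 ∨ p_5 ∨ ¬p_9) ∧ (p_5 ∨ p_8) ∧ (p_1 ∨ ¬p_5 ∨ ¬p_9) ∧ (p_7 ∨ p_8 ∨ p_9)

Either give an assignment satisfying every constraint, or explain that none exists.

Case p_6 = True:
  (¬p_6 ∨ ¬p_8) forces p_8 = False.
  Clause (p_8) is falsified — contradiction.
Case p_6 = False:
  Clause (p_6) is falsified — contradiction.
Both cases fail, so the formula is unsatisfiable.

UNSATISFIABLE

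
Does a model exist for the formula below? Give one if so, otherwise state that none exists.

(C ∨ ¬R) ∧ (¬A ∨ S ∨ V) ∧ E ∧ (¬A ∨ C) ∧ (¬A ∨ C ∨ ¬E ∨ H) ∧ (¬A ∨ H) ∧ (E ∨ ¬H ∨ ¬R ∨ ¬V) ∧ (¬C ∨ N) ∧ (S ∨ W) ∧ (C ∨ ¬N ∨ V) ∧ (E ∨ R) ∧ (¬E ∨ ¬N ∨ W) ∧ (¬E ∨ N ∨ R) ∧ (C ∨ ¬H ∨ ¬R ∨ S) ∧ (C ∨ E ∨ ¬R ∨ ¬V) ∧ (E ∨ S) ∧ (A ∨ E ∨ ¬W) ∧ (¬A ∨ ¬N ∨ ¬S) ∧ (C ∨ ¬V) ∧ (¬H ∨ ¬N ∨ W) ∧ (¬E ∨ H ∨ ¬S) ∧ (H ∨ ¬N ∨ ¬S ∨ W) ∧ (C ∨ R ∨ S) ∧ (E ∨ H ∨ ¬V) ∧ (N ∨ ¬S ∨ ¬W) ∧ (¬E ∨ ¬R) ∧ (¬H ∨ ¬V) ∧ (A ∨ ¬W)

Unsatisfiable

Case E = True:
  (¬E ∨ ¬R) forces R = False.
  (¬E ∨ N ∨ R) forces N = True.
  (¬E ∨ ¬N ∨ W) forces W = True.
  (A ∨ ¬W) forces A = True.
  (¬A ∨ C) forces C = True.
  (¬A ∨ H) forces H = True.
  (¬A ∨ ¬N ∨ ¬S) forces S = False.
  (¬A ∨ S ∨ V) forces V = True.
  Clause (¬H ∨ ¬V) is falsified — contradiction.
Case E = False:
  Clause (E) is falsified — contradiction.
Both cases fail, so the formula is unsatisfiable.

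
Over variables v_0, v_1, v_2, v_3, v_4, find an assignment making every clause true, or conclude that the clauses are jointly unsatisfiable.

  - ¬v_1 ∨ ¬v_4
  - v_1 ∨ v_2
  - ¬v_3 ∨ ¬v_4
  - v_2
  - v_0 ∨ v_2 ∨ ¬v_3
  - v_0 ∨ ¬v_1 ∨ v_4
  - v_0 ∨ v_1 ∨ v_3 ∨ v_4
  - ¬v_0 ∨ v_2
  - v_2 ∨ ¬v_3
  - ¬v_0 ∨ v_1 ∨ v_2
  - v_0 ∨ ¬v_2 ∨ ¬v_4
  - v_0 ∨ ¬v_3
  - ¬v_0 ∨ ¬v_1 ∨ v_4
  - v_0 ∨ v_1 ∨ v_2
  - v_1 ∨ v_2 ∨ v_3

v_0 = True; v_1 = False; v_2 = True; v_3 = False; v_4 = False

Unit clause (v_2) forces v_2 = True.
Set v_0 = True.
Try v_1 = True:
  (¬v_1 ∨ ¬v_4) forces v_4 = False.
  clause (¬v_0 ∨ ¬v_1 ∨ v_4) is falsified — backtrack.
So v_1 = False.
Set v_3 = False.
Set v_4 = False.
All clauses satisfied.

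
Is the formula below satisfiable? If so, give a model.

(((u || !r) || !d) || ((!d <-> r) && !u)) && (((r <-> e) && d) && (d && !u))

e=F, r=F, d=T, u=F

  ((u || !r) || !d) || ((!d <-> r) && !u) = True
    (u || !r) || !d = True
      u || !r = True
        !r = True
      !d = False
    (!d <-> r) && !u = True
      !d <-> r = True
        !d = False
      !u = True
  ((r <-> e) && d) && (d && !u) = True
    (r <-> e) && d = True
      r <-> e = True
    d && !u = True
      !u = True
Both conjuncts True, so the formula holds.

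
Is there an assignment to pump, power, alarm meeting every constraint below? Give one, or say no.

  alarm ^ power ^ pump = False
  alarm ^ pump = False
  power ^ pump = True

pump = True; power = False; alarm = True

alarm ^ power ^ pump = T ^ F ^ T = False ✓
alarm ^ pump = T ^ T = False ✓
power ^ pump = F ^ T = True ✓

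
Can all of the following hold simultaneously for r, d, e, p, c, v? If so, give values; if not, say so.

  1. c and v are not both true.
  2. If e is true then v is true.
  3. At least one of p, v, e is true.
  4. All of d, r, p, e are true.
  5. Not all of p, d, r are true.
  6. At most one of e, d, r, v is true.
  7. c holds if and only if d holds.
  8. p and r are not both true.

Unsatisfiable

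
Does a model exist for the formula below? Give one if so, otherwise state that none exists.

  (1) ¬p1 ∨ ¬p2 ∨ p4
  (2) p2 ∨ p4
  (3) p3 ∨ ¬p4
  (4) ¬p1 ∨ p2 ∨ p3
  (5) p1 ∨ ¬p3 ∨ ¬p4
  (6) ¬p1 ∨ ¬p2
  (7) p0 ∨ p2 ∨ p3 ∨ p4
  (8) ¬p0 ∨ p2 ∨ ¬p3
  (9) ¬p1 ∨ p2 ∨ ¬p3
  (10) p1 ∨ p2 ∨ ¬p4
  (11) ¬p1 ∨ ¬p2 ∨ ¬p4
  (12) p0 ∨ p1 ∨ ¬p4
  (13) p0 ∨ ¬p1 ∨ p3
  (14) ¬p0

p0: False, p1: False, p2: True, p3: True, p4: False

Unit clause (¬p0) forces p0 = False.
Try p1 = True:
  (¬p1 ∨ ¬p2) forces p2 = False.
  (p2 ∨ p4) forces p4 = True.
  (p3 ∨ ¬p4) forces p3 = True.
  clause (¬p1 ∨ p2 ∨ ¬p3) is falsified — backtrack.
So p1 = False.
  then (p0 ∨ p1 ∨ ¬p4) forces p4 = False.
  then (p2 ∨ p4) forces p2 = True.
Set p3 = True.
All clauses satisfied.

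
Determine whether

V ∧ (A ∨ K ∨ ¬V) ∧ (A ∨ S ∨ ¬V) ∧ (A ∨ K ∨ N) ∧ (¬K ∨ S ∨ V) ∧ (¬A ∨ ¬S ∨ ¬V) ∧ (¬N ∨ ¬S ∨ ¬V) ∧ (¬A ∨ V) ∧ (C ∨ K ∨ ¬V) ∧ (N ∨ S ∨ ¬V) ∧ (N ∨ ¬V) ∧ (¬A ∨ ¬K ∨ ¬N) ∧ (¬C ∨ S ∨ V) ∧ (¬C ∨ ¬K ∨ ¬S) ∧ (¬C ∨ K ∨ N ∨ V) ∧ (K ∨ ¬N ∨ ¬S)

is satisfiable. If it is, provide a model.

A: True, N: True, C: True, K: False, S: False, V: True

Unit clause (V) forces V = True.
In (N ∨ ¬V) only N is left, so N = True.
In (¬N ∨ ¬S ∨ ¬V) only ¬S is left, so S = False.
In (A ∨ S ∨ ¬V) only A is left, so A = True.
In (¬A ∨ ¬K ∨ ¬N) only ¬K is left, so K = False.
In (C ∨ K ∨ ¬V) only C is left, so C = True.
All clauses satisfied.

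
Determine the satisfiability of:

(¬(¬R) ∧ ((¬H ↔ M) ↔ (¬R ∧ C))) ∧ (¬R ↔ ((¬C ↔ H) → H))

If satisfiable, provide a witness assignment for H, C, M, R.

H=F, C=T, M=F, R=T

  ¬(¬R) ∧ ((¬H ↔ M) ↔ (¬R ∧ C)) = True
    ¬(¬R) = True
      ¬R = False
    (¬H ↔ M) ↔ (¬R ∧ C) = True
      ¬H ↔ M = False
        ¬H = True
      ¬R ∧ C = False
        ¬R = False
  ¬R ↔ ((¬C ↔ H) → H) = True
    ¬R = False
    (¬C ↔ H) → H = False
      ¬C ↔ H = True
        ¬C = False
Both conjuncts True, so the formula holds.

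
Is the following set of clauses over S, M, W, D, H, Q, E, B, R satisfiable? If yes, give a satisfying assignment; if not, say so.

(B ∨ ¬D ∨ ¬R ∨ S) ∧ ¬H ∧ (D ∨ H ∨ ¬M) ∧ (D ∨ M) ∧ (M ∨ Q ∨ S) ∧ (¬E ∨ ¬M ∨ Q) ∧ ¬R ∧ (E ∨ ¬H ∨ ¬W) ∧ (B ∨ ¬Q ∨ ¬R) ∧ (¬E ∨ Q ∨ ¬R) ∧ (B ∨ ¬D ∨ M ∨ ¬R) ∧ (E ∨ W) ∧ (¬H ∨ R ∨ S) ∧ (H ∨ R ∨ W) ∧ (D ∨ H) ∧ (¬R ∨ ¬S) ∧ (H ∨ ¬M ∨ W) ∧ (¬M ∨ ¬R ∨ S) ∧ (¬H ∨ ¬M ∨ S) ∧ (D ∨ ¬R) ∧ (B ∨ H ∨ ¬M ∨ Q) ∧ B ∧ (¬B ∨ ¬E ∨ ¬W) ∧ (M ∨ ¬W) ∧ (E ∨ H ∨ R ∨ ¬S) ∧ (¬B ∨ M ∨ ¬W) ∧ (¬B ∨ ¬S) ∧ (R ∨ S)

Case S = True:
  (¬H) forces H = False.
  (¬R) forces R = False.
  (H ∨ R ∨ W) forces W = True.
  (D ∨ H) forces D = True.
  (B) forces B = True.
  Clause (¬B ∨ ¬S) is falsified — contradiction.
Case S = False:
  (¬H) forces H = False.
  (¬R) forces R = False.
  Clause (R ∨ S) is falsified — contradiction.
Both cases fail, so the formula is unsatisfiable.

The formula is unsatisfiable.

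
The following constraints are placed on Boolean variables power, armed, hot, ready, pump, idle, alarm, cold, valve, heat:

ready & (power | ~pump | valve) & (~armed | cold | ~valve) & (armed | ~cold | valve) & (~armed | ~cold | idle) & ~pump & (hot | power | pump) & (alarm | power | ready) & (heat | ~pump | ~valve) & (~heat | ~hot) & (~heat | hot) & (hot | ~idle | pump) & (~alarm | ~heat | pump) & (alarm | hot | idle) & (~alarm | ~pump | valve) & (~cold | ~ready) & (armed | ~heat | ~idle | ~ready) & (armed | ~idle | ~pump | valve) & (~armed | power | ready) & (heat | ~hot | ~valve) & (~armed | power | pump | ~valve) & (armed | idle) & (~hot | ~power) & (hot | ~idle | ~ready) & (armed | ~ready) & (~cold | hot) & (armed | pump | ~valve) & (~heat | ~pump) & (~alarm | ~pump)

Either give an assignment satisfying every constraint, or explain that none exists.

Unit clause (ready) forces ready = True.
Unit clause (~pump) forces pump = False.
In (~cold | ~ready) only ~cold is left, so cold = False.
In (armed | ~ready) only armed is left, so armed = True.
In (~armed | cold | ~valve) only ~valve is left, so valve = False.
Set power = False.
  then (hot | power | pump) forces hot = True.
  then (~heat | ~hot) forces heat = False.
Set idle = True.
Set alarm = True.
All clauses satisfied.

power = False; armed = True; hot = True; ready = True; pump = False; idle = True; alarm = True; cold = False; valve = False; heat = False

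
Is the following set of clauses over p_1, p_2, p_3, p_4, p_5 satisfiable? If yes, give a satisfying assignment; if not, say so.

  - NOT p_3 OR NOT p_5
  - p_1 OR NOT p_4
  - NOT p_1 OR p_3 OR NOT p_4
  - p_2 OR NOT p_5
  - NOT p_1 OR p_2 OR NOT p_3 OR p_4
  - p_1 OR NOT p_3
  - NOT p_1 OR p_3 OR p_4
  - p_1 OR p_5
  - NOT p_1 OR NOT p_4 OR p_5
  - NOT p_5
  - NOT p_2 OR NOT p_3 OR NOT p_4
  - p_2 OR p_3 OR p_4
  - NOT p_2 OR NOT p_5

p_1=T, p_2=T, p_3=T, p_4=F, p_5=F

Unit clause (NOT p_5) forces p_5 = False.
In (p_1 OR p_5) only p_1 is left, so p_1 = True.
In (NOT p_1 OR NOT p_4 OR p_5) only NOT p_4 is left, so p_4 = False.
In (NOT p_1 OR p_3 OR p_4) only p_3 is left, so p_3 = True.
In (NOT p_1 OR p_2 OR NOT p_3 OR p_4) only p_2 is left, so p_2 = True.
All clauses satisfied.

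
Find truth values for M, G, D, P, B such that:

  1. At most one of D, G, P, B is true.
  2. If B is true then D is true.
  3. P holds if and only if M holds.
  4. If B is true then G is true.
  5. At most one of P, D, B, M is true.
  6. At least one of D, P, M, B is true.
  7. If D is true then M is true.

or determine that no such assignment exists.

UNSATISFIABLE

Case M = True:
  (3) with M=T forces P = True.
  Constraint (5) is violated (P=T, M=T) — contradiction.
Case M = False:
  (3) with M=F forces P = False.
  (7) with M=F forces D = False.
  (2) with D=F forces B = False.
  Constraint (6) is violated (D=F, P=F, M=F, B=F) — contradiction.
Both cases fail — unsatisfiable.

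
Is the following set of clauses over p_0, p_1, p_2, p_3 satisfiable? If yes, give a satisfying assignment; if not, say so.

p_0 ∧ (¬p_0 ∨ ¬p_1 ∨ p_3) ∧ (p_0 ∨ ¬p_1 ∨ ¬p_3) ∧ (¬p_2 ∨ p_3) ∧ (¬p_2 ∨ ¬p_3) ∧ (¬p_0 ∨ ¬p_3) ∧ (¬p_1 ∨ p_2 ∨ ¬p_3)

Unit clause (p_0) forces p_0 = True.
In (¬p_0 ∨ ¬p_3) only ¬p_3 is left, so p_3 = False.
In (¬p_0 ∨ ¬p_1 ∨ p_3) only ¬p_1 is left, so p_1 = False.
In (¬p_2 ∨ p_3) only ¬p_2 is left, so p_2 = False.
Check each clause:
  (p_0): p_0 holds.
  (¬p_0 ∨ ¬p_1 ∨ p_3): ¬p_1 holds.
  (p_0 ∨ ¬p_1 ∨ ¬p_3): p_0 holds.
  (¬p_2 ∨ p_3): ¬p_2 holds.
  (¬p_2 ∨ ¬p_3): ¬p_2 holds.
  (¬p_0 ∨ ¬p_3): ¬p_3 holds.
  (¬p_1 ∨ p_2 ∨ ¬p_3): ¬p_1 holds.
All clauses satisfied.

p_0: True; p_1: False; p_2: False; p_3: False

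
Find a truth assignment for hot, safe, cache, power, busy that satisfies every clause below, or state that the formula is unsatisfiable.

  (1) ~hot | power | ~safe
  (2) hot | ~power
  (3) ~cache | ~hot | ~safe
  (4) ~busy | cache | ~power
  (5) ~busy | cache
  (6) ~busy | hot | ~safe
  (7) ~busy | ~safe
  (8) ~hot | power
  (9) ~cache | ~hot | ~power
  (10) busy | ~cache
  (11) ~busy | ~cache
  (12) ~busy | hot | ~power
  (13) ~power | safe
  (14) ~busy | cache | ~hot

hot = True, safe = True, cache = False, power = True, busy = False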